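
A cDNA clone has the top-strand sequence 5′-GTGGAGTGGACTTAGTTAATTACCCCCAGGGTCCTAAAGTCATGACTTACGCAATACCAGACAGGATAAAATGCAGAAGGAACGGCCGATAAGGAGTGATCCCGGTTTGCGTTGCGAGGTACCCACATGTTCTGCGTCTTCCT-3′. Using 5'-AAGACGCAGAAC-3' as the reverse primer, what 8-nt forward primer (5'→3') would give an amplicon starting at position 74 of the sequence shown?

The reverse primer's reverse complement GTTCTGCGTCTT matches the template at positions 129–140; the product starts at position 74.
The forward primer is identical to the top strand over positions 74–81: CAGAAGGA.

5'-CAGAAGGA-3'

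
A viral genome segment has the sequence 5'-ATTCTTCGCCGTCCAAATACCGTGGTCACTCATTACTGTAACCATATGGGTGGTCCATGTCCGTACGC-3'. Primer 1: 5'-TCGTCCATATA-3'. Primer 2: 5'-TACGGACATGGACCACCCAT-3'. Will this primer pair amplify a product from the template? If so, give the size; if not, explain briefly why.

No product — primer 1 has no binding site in the template.

Primer 1 (TCGTCCATATA) does not match the top strand, and its reverse complement TATATGGACGA does not match either.
With no annealing site for primer 1, no amplification occurs.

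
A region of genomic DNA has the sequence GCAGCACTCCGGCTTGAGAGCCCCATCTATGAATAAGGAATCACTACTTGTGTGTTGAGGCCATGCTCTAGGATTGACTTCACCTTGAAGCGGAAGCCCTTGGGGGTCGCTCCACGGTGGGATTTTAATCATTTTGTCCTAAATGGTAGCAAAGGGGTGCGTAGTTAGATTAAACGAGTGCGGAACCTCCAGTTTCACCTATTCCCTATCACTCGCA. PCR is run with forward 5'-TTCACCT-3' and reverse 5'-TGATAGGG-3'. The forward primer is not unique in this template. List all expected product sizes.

133 bp, 18 bp

The forward primer TTCACCT matches the top strand at positions 79–85, 194–200.
The reverse primer's reverse complement is CCCTATCA, matching at positions 204–211.
Each forward site pairs with the reverse site to give a product ending at position 211: sizes 133, 18 bp.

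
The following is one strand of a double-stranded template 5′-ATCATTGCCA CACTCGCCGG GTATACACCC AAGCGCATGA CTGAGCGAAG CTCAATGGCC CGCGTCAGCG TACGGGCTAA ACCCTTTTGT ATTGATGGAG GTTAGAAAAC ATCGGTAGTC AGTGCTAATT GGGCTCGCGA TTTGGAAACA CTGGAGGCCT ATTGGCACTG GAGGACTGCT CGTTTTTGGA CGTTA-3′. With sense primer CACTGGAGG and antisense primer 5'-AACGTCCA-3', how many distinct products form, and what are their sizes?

The forward primer CACTGGAGG matches the top strand at positions 149–157, 166–174.
The reverse primer's reverse complement is TGGACGTT, matching at positions 187–194.
Each forward site pairs with the reverse site to give a product ending at position 194: sizes 46, 29 bp.

Two products: 46 bp, 29 bp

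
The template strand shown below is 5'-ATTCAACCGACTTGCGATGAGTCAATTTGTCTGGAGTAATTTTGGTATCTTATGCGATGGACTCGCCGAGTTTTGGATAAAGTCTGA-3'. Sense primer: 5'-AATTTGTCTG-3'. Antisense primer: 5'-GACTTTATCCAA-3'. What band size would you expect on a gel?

61 bp

The forward primer matches the template at positions 24–33.
The reverse primer's reverse complement is TTGGATAAAGTC, which matches the template at positions 73–84.
Amplicon spans positions 24–84: 61 bp.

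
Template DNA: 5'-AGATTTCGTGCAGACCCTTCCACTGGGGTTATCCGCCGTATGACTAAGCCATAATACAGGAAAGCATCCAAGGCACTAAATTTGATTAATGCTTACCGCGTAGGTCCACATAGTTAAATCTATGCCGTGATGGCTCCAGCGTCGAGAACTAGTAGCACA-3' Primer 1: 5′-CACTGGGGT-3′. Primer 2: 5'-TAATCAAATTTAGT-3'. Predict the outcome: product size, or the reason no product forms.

Yes — a 68 bp product.

Primer 1 (CACTGGGGT) matches the top strand at positions 21–29; it acts as a forward primer.
Primer 2's reverse complement is ACTAAATTTGATTA, matching the top strand at positions 75–88; it acts as a reverse primer.
The 3' ends face each other across positions 21–88, giving a 68 bp product.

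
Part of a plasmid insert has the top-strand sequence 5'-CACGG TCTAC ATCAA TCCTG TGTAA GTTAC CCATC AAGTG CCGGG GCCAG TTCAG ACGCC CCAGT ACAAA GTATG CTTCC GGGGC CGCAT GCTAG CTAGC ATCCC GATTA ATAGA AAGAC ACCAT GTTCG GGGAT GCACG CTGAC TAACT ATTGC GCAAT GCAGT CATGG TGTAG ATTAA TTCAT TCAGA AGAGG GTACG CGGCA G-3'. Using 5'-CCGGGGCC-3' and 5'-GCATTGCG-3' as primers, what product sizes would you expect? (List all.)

The forward primer CCGGGGCC matches the top strand at positions 41–48, 79–86.
The reverse primer's reverse complement is CGCAATGC, matching at positions 155–162.
Each forward site pairs with the reverse site to give a product ending at position 162: sizes 122, 84 bp.

122 bp, 84 bp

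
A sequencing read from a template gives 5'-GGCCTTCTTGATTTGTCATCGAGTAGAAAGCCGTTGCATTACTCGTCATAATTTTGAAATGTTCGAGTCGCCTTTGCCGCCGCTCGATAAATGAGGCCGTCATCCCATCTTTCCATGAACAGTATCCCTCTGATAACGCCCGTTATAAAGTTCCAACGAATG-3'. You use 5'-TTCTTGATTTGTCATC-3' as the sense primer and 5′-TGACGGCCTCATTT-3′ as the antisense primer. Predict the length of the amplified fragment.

98 bp

Forward primer TTCTTGATTTGTCATC is found on the top strand at positions 5–20.
The reverse primer's reverse complement is AAATGAGGCCGTCA, which matches the template at positions 89–102.
Product length = (reverse-primer end) − (forward-primer start) + 1 = 102 − 5 + 1 = 98 bp.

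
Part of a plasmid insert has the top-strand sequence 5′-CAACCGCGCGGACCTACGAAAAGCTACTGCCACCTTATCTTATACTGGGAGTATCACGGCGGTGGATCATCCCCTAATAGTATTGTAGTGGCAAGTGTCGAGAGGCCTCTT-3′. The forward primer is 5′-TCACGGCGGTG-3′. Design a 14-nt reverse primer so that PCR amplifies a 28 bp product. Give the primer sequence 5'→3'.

5'-ACTATTAGGGGATG-3'

The forward primer binds at positions 54–64, so a 28 bp product ends at position 54 + 28 − 1 = 81.
The reverse primer anneals to the top strand over positions 68–81, i.e. to CATCCCCTAATAGT.
Its sequence written 5'→3' is the reverse complement: ACTATTAGGGGATG.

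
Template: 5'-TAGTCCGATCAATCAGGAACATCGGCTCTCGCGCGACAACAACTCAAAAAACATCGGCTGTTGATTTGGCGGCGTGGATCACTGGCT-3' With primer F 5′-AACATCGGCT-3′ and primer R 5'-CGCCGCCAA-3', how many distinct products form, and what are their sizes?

The forward primer AACATCGGCT matches the top strand at positions 18–27, 50–59.
The reverse primer's reverse complement is TTGGCGGCG, matching at positions 66–74.
Each forward site pairs with the reverse site to give a product ending at position 74: sizes 57, 25 bp.

Two products: 57 bp, 25 bp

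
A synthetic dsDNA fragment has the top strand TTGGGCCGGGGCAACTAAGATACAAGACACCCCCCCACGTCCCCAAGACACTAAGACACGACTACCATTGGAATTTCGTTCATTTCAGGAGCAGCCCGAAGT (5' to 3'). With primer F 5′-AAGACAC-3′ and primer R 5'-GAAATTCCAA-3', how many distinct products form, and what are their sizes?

Three products: 54 bp, 33 bp, 25 bp

The forward primer AAGACAC matches the top strand at positions 24–30, 45–51, 53–59.
The reverse primer's reverse complement is TTGGAATTTC, matching at positions 68–77.
Each forward site pairs with the reverse site to give a product ending at position 77: sizes 54, 33, 25 bp.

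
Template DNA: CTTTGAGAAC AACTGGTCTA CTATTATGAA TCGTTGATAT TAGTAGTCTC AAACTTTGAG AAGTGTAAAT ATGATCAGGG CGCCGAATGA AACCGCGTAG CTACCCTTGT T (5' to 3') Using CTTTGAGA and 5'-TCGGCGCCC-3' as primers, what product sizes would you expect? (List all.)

86 bp, 33 bp

The forward primer CTTTGAGA matches the top strand at positions 1–8, 54–61.
The reverse primer's reverse complement is GGGCGCCGA, matching at positions 78–86.
Each forward site pairs with the reverse site to give a product ending at position 86: sizes 86, 33 bp.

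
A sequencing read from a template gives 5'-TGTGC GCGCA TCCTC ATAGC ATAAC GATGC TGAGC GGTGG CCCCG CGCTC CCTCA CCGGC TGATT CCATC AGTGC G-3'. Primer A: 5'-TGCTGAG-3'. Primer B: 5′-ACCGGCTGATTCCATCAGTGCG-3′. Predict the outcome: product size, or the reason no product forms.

Primer A (TGCTGAG) matches the top strand at positions 28–34 (3' end points downstream).
Primer B (ACCGGCTGATTCCATCAGTGCG) also matches the top strand directly, at positions 55–76 — its reverse complement CGCACTGATGGAATCAGCCGGT is not present.
Both primers anneal to the bottom strand with 3' ends pointing the same way, so neither can prime synthesis back toward the other.

No product — both primers anneal to the same strand and extend in the same direction.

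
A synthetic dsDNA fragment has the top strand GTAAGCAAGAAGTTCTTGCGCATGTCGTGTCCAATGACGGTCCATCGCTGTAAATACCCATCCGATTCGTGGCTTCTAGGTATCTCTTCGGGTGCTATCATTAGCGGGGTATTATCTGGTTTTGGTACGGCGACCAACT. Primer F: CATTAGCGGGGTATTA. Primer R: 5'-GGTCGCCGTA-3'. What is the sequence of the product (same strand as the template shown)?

The forward primer matches the template at positions 99–114.
The reverse primer's reverse complement is TACGGCGACC, which matches the template at positions 126–135.
The product is the template from position 99 through 135 (37 bp).

5'-CATTAGCGGGGTATTATCTGGTTTTGGTACGGCGACC-3'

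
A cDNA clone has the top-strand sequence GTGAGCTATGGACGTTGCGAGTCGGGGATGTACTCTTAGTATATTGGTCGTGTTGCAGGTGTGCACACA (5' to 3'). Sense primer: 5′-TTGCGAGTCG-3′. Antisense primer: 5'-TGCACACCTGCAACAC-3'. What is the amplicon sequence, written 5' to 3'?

5'-TTGCGAGTCGGGGATGTACTCTTAGTATATTGGTCGTGTTGCAGGTGTGCA-3'

Forward primer TTGCGAGTCG is found on the top strand at positions 15–24.
Reverse complement of the reverse primer: GTGTTGCAGGTGTGCA. This occurs on the top strand at positions 50–65.
The product is the template from position 15 through 65 (51 bp).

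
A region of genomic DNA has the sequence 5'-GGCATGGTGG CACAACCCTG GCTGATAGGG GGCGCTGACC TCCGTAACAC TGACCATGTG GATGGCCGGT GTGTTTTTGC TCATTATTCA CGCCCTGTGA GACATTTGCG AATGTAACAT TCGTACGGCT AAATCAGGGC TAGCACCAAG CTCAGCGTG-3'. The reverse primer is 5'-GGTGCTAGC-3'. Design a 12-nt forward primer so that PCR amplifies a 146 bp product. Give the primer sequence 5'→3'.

The reverse primer's reverse complement GCTAGCACC matches the template at positions 139–147, so the product ends at position 147.
A 146 bp product then starts at position 147 − 146 + 1 = 2.
The forward primer is identical to the top strand there: GCATGGTGGCAC.

5'-GCATGGTGGCAC-3'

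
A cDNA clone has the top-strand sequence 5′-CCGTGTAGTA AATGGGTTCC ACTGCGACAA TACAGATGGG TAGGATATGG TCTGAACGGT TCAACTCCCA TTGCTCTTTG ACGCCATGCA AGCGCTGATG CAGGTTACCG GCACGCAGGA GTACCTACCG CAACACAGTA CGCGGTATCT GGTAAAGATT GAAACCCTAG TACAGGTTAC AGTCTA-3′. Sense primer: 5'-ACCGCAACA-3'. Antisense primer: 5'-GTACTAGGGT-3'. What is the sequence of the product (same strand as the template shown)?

The forward primer matches the template at positions 127–135.
Taking the reverse complement of GTACTAGGGT gives ACCCTAGTAC, found at positions 164–173 on the template; the primer anneals here to the top strand with its 3' end pointing upstream.
The product is the template from position 127 through 173 (47 bp).

5'-ACCGCAACACAGTACGCGGTATCTGGTAAAGATTGAAACCCTAGTAC-3'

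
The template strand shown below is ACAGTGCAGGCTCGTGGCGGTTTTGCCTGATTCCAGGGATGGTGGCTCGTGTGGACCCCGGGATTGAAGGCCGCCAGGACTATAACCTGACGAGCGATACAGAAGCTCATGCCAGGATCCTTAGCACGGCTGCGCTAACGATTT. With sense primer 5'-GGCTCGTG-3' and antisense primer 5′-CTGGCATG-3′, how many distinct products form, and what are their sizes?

The forward primer GGCTCGTG matches the top strand at positions 9–16, 44–51.
The reverse primer's reverse complement is CATGCCAG, matching at positions 108–115.
Each forward site pairs with the reverse site to give a product ending at position 115: sizes 107, 72 bp.

Two products: 107 bp, 72 bp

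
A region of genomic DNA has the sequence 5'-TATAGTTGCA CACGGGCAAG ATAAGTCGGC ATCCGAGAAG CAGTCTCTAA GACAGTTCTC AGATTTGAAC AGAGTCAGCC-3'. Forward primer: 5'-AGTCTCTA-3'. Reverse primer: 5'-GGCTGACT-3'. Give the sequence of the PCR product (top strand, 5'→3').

5'-AGTCTCTAAGACAGTTCTCAGATTTGAACAGAGTCAGCC-3'

Scanning the template, AGTCTCTA occurs at positions 42–49; this primer anneals to the bottom strand there with its 3' end pointing downstream.
Taking the reverse complement of GGCTGACT gives AGTCAGCC, found at positions 73–80 on the template; the primer anneals here to the top strand with its 3' end pointing upstream.
The product is the template from position 42 through 80 (39 bp).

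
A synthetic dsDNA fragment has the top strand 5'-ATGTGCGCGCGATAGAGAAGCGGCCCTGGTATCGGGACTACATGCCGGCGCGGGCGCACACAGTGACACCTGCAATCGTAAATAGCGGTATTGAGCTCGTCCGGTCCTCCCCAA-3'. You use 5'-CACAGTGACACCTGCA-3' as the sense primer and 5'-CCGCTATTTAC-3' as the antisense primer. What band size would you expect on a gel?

30 bp

Scanning the template, CACAGTGACACCTGCA occurs at positions 59–74; this primer anneals to the bottom strand there with its 3' end pointing downstream.
Taking the reverse complement of CCGCTATTTAC gives GTAAATAGCGG, found at positions 78–88 on the template; the primer anneals here to the top strand with its 3' end pointing upstream.
Amplicon spans positions 59–88: 30 bp.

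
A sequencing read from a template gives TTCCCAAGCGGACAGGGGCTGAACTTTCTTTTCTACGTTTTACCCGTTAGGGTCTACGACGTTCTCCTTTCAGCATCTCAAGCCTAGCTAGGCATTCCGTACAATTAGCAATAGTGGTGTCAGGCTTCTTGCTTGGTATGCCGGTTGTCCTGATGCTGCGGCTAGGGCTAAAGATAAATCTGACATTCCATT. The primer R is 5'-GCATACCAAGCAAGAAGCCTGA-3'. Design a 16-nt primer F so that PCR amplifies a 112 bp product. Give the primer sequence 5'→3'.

The reverse primer's reverse complement TCAGGCTTCTTGCTTGGTATGC matches the template at positions 120–141, so the product ends at position 141.
A 112 bp product then starts at position 141 − 112 + 1 = 30.
The forward primer is identical to the top strand there: TTTCTACGTTTTACCC.

5'-TTTCTACGTTTTACCC-3'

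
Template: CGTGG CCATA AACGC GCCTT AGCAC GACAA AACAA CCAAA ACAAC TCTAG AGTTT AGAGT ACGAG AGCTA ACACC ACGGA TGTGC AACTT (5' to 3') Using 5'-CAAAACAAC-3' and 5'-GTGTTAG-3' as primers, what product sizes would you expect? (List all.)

47 bp, 38 bp

The forward primer CAAAACAAC matches the top strand at positions 28–36, 37–45.
The reverse primer's reverse complement is CTAACAC, matching at positions 68–74.
Each forward site pairs with the reverse site to give a product ending at position 74: sizes 47, 38 bp.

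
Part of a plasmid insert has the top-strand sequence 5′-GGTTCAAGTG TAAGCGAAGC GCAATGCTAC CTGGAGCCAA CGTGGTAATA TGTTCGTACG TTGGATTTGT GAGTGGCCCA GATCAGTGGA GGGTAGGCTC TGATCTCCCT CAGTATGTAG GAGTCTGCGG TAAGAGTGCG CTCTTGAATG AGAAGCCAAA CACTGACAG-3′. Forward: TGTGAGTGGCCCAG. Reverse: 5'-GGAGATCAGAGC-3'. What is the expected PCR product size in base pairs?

The forward primer matches the template at positions 68–81.
Reverse complement of the reverse primer: GCTCTGATCTCC. This occurs on the top strand at positions 97–108.
The product runs from position 68 to position 108, so its length is 108 − 68 + 1 = 41 bp.

41 bp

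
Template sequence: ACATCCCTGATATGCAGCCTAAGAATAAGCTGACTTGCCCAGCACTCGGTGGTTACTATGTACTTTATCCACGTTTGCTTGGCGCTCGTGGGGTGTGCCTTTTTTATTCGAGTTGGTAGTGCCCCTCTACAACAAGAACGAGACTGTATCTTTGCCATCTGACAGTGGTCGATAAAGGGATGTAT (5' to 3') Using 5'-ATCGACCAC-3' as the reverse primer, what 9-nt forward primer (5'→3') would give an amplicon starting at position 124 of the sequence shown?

5'-CCTCTACAA-3'

The reverse primer's reverse complement GTGGTCGAT matches the template at positions 165–173; the product starts at position 124.
The forward primer is identical to the top strand over positions 124–132: CCTCTACAA.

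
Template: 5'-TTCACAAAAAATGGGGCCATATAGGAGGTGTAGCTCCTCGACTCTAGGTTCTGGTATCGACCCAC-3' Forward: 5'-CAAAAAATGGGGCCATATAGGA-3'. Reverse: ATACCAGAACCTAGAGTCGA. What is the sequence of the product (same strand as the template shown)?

5'-CAAAAAATGGGGCCATATAGGAGGTGTAGCTCCTCGACTCTAGGTTCTGGTAT-3'

Scanning the template, CAAAAAATGGGGCCATATAGGA occurs at positions 5–26; this primer anneals to the bottom strand there with its 3' end pointing downstream.
Reverse complement of the reverse primer: TCGACTCTAGGTTCTGGTAT. This occurs on the top strand at positions 38–57.
The product is the template from position 5 through 57 (53 bp).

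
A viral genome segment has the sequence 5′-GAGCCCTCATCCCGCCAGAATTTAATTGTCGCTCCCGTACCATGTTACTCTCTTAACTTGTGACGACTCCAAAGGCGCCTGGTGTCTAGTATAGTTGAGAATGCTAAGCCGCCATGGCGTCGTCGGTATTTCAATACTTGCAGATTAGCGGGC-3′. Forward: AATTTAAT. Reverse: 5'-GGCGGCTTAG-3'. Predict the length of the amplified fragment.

95 bp

The forward primer matches the template at positions 19–26.
The reverse primer's reverse complement is CTAAGCCGCC, which matches the template at positions 104–113.
The product runs from position 19 to position 113, so its length is 113 − 19 + 1 = 95 bp.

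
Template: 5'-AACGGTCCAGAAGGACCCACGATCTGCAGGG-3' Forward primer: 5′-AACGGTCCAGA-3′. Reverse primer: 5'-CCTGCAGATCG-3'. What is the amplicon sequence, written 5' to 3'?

5'-AACGGTCCAGAAGGACCCACGATCTGCAGG-3'

The forward primer matches the template at positions 1–11.
Reverse complement of the reverse primer: CGATCTGCAGG. This occurs on the top strand at positions 20–30.
The product is the template from position 1 through 30 (30 bp).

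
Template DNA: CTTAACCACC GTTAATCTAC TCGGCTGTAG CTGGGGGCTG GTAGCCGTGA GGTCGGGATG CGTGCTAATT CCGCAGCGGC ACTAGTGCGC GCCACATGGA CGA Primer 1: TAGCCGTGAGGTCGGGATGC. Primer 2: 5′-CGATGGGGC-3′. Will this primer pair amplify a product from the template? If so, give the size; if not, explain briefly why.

No product — primer 2 has no binding site in the template.

Primer 2 (CGATGGGGC) does not match the top strand, and its reverse complement GCCCCATCG does not match either.
With no annealing site for primer 2, no amplification occurs.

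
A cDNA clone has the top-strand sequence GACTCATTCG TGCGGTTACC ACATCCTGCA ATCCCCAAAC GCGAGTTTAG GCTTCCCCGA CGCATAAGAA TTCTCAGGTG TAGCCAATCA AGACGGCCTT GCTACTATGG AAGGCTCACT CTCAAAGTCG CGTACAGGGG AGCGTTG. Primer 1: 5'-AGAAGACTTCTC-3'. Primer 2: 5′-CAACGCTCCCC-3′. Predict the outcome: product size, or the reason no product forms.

Primer 1 (AGAAGACTTCTC) does not match the top strand, and its reverse complement GAGAAGTCTTCT does not match either.
With no annealing site for primer 1, no amplification occurs.

No product — primer 1 has no binding site in the template.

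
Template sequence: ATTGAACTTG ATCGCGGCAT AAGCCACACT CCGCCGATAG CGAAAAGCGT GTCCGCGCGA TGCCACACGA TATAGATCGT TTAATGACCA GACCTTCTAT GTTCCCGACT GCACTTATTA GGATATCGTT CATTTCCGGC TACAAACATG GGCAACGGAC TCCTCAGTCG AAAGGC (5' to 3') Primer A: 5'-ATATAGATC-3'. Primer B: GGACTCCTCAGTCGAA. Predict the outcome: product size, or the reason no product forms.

No product — both primers anneal to the same strand and extend in the same direction.

Primer A (ATATAGATC) matches the top strand at positions 70–78 (3' end points downstream).
Primer B (GGACTCCTCAGTCGAA) also matches the top strand directly, at positions 157–172 — its reverse complement TTCGACTGAGGAGTCC is not present.
Both primers anneal to the bottom strand with 3' ends pointing the same way, so neither can prime synthesis back toward the other.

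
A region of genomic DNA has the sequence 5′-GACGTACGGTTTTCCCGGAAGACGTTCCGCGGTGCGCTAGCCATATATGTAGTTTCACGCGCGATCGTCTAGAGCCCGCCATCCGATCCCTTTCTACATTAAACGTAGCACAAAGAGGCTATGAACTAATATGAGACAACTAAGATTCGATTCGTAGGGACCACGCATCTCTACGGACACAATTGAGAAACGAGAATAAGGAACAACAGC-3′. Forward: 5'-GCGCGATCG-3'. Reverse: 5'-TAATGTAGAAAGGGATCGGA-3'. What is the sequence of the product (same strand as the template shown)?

Scanning the template, GCGCGATCG occurs at positions 59–67; this primer anneals to the bottom strand there with its 3' end pointing downstream.
Taking the reverse complement of TAATGTAGAAAGGGATCGGA gives TCCGATCCCTTTCTACATTA, found at positions 82–101 on the template; the primer anneals here to the top strand with its 3' end pointing upstream.
The product is the template from position 59 through 101 (43 bp).

5'-GCGCGATCGTCTAGAGCCCGCCATCCGATCCCTTTCTACATTA-3'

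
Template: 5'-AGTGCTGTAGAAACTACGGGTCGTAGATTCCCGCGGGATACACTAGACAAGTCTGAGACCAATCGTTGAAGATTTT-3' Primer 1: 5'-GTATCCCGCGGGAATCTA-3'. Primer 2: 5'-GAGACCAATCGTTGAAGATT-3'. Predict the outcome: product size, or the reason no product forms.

No product — the primers' 3' ends point away from each other.

Primer 1 (GTATCCCGCGGGAATCTA) has reverse complement TAGATTCCCGCGGGATAC, which matches the top strand at positions 24–41; primer 1 anneals to the top strand there with its 3' end pointing upstream toward position 24.
Primer 2 (GAGACCAATCGTTGAAGATT) matches the top strand directly at positions 55–74; it anneals to the bottom strand with its 3' end pointing downstream toward position 74.
The 3' ends diverge (primer 1 extends toward position 1, primer 2 toward position 76), so the primers never converge on a shared product.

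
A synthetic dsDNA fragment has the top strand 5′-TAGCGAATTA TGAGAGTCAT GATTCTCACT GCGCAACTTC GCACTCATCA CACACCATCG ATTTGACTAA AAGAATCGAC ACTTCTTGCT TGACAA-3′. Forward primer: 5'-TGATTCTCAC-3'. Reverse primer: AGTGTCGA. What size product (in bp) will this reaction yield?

The forward primer matches the template at positions 20–29.
Reverse complement of the reverse primer: TCGACACT. This occurs on the top strand at positions 76–83.
The product runs from position 20 to position 83, so its length is 83 − 20 + 1 = 64 bp.

64 bp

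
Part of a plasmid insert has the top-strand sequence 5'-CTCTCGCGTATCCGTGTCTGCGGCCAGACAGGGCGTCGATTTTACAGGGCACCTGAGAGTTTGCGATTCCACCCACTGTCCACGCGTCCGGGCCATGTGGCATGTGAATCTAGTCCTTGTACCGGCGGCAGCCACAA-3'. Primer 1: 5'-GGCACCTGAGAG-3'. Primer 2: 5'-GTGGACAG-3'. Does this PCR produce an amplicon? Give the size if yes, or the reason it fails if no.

Yes — a 36 bp product.

Primer 1 (GGCACCTGAGAG) matches the top strand at positions 48–59; it acts as a forward primer.
Primer 2's reverse complement is CTGTCCAC, matching the top strand at positions 76–83; it acts as a reverse primer.
The 3' ends face each other across positions 48–83, giving a 36 bp product.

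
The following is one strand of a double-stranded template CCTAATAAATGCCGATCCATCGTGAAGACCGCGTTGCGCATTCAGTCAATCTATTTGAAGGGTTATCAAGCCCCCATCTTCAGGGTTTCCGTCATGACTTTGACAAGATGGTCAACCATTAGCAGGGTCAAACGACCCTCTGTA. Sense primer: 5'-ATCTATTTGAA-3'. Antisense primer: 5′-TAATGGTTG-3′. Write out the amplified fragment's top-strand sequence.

5'-ATCTATTTGAAGGGTTATCAAGCCCCCATCTTCAGGGTTTCCGTCATGACTTTGACAAGATGGTCAACCATTA-3'

The forward primer matches the template at positions 49–59.
Reverse complement of the reverse primer: CAACCATTA. This occurs on the top strand at positions 113–121.
The product is the template from position 49 through 121 (73 bp).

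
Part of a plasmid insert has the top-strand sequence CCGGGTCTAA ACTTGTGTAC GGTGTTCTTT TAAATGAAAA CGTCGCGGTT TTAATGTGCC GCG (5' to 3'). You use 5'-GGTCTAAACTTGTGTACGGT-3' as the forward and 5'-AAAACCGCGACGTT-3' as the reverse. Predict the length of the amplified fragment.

49 bp

Scanning the template, GGTCTAAACTTGTGTACGGT occurs at positions 4–23; this primer anneals to the bottom strand there with its 3' end pointing downstream.
The reverse primer's reverse complement is AACGTCGCGGTTTT, which matches the template at positions 39–52.
Amplicon spans positions 4–52: 49 bp.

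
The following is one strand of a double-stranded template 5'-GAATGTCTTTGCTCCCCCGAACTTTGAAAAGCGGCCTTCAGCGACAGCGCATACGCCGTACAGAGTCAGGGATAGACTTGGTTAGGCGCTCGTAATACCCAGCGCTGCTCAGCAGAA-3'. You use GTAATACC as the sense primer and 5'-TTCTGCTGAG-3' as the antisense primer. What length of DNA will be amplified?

Forward primer GTAATACC is found on the top strand at positions 92–99.
Reverse complement of the reverse primer: CTCAGCAGAA. This occurs on the top strand at positions 108–117.
Product length = (reverse-primer end) − (forward-primer start) + 1 = 117 − 92 + 1 = 26 bp.

26 bp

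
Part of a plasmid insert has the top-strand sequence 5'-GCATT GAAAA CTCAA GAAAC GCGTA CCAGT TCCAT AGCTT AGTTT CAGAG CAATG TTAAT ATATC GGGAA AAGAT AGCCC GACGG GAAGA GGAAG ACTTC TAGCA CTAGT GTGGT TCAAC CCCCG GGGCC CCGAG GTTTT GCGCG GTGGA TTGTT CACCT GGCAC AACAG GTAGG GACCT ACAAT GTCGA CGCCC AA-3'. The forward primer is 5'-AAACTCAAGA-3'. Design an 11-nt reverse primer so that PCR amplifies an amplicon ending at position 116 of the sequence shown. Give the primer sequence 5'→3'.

The forward primer binds at positions 8–17; the product's 3' end on the top strand is position 116.
The reverse primer anneals to the top strand over positions 106–116, i.e. to CTAGTGTGGTT.
Its sequence written 5'→3' is the reverse complement: AACCACACTAG.

5'-AACCACACTAG-3'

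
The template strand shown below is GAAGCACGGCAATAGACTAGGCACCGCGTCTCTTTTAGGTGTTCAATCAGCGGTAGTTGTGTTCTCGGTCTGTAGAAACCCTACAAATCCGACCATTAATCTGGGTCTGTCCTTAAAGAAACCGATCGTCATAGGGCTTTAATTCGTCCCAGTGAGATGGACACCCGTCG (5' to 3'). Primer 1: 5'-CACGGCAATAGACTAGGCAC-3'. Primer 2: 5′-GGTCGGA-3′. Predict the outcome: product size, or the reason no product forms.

Primer 1 (CACGGCAATAGACTAGGCAC) matches the top strand at positions 5–24; it acts as a forward primer.
Primer 2's reverse complement is TCCGACC, matching the top strand at positions 88–94; it acts as a reverse primer.
The 3' ends face each other across positions 5–94, giving a 90 bp product.

Yes — a 90 bp product.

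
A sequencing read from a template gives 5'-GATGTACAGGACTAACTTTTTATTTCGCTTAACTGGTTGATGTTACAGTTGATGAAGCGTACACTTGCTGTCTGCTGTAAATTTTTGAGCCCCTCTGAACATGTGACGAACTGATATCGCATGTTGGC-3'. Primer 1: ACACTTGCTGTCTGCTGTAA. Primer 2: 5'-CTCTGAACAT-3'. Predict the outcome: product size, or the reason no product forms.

No product — both primers anneal to the same strand and extend in the same direction.

Primer 1 (ACACTTGCTGTCTGCTGTAA) matches the top strand at positions 61–80 (3' end points downstream).
Primer 2 (CTCTGAACAT) also matches the top strand directly, at positions 93–102 — its reverse complement ATGTTCAGAG is not present.
Both primers anneal to the bottom strand with 3' ends pointing the same way, so neither can prime synthesis back toward the other.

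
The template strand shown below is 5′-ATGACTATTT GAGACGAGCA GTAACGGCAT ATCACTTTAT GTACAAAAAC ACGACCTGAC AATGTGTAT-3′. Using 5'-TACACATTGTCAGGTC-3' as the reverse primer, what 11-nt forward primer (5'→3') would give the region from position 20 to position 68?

5'-AGTAACGGCAT-3'

The reverse primer's reverse complement GACCTGACAATGTGTA matches the template at positions 53–68; the product starts at position 20.
The forward primer is identical to the top strand over positions 20–30: AGTAACGGCAT.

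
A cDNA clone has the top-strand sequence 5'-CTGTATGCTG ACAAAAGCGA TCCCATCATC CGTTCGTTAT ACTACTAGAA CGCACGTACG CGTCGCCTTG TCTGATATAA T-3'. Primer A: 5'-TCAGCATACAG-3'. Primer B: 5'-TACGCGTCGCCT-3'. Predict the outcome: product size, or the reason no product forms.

Primer A (TCAGCATACAG) has reverse complement CTGTATGCTGA, which matches the top strand at positions 1–11; primer A anneals to the top strand there with its 3' end pointing upstream toward position 1.
Primer B (TACGCGTCGCCT) matches the top strand directly at positions 57–68; it anneals to the bottom strand with its 3' end pointing downstream toward position 68.
The 3' ends diverge (primer A extends toward position 1, primer B toward position 81), so the primers never converge on a shared product.

No product — the primers' 3' ends point away from each other.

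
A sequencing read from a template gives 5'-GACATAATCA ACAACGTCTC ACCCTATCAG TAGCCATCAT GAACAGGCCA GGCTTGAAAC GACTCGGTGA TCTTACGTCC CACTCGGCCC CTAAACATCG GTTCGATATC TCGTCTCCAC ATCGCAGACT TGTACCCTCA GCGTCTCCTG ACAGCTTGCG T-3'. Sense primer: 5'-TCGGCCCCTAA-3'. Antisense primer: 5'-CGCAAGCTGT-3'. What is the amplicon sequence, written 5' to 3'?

5'-TCGGCCCCTAAACATCGGTTCGATATCTCGTCTCCACATCGCAGACTTGTACCCTCAGCGTCTCCTGACAGCTTGCG-3'

Forward primer TCGGCCCCTAA is found on the top strand at positions 84–94.
The reverse primer's reverse complement is ACAGCTTGCG, which matches the template at positions 151–160.
The product is the template from position 84 through 160 (77 bp).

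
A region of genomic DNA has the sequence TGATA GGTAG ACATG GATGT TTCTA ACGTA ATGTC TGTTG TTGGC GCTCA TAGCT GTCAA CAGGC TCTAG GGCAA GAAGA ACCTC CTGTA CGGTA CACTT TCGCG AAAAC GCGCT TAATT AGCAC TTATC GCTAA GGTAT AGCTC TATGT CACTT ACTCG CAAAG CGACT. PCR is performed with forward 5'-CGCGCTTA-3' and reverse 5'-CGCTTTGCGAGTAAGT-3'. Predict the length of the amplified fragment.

The forward primer matches the template at positions 110–117.
Reverse complement of the reverse primer: ACTTACTCGCAAAGCG. This occurs on the top strand at positions 152–167.
The product runs from position 110 to position 167, so its length is 167 − 110 + 1 = 58 bp.

58 bp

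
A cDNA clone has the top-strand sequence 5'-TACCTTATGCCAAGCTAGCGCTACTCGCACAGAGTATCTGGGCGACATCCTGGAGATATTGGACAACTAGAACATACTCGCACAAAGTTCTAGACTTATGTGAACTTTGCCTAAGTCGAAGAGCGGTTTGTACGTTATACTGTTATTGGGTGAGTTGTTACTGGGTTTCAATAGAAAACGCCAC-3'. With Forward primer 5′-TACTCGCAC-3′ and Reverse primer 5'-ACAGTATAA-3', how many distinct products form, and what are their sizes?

The forward primer TACTCGCAC matches the top strand at positions 22–30, 75–83.
The reverse primer's reverse complement is TTATACTGT, matching at positions 135–143.
Each forward site pairs with the reverse site to give a product ending at position 143: sizes 122, 69 bp.

Two products: 122 bp, 69 bp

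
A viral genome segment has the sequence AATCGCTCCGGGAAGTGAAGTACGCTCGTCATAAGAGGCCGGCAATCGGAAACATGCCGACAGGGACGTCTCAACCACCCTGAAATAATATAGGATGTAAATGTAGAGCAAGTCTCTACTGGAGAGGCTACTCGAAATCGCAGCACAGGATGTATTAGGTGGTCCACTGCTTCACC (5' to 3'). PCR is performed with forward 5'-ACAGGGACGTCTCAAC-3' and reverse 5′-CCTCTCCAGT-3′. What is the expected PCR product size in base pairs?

68 bp

Scanning the template, ACAGGGACGTCTCAAC occurs at positions 60–75; this primer anneals to the bottom strand there with its 3' end pointing downstream.
The reverse primer's reverse complement is ACTGGAGAGG, which matches the template at positions 118–127.
The product runs from position 60 to position 127, so its length is 127 − 60 + 1 = 68 bp.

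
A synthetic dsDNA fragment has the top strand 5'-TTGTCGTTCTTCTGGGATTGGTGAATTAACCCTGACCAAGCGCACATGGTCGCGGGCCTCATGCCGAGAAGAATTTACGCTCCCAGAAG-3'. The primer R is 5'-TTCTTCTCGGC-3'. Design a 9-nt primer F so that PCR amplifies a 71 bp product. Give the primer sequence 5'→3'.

The reverse primer's reverse complement GCCGAGAAGAA matches the template at positions 63–73, so the product ends at position 73.
A 71 bp product then starts at position 73 − 71 + 1 = 3.
The forward primer is identical to the top strand there: GTCGTTCTT.

5'-GTCGTTCTT-3'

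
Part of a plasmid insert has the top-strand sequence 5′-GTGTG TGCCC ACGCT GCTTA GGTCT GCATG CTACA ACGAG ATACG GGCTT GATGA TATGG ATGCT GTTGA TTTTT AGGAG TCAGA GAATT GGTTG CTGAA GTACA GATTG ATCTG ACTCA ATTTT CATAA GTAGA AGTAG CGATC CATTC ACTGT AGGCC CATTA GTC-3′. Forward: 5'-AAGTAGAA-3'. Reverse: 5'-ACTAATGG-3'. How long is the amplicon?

39 bp

Scanning the template, AAGTAGAA occurs at positions 129–136; this primer anneals to the bottom strand there with its 3' end pointing downstream.
Reverse complement of the reverse primer: CCATTAGT. This occurs on the top strand at positions 160–167.
The product runs from position 129 to position 167, so its length is 167 − 129 + 1 = 39 bp.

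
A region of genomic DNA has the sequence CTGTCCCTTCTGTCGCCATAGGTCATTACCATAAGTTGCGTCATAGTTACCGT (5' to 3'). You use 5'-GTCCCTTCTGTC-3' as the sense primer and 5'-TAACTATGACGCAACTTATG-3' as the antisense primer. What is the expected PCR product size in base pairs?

47 bp

Forward primer GTCCCTTCTGTC is found on the top strand at positions 3–14.
Taking the reverse complement of TAACTATGACGCAACTTATG gives CATAAGTTGCGTCATAGTTA, found at positions 30–49 on the template; the primer anneals here to the top strand with its 3' end pointing upstream.
Amplicon spans positions 3–49: 47 bp.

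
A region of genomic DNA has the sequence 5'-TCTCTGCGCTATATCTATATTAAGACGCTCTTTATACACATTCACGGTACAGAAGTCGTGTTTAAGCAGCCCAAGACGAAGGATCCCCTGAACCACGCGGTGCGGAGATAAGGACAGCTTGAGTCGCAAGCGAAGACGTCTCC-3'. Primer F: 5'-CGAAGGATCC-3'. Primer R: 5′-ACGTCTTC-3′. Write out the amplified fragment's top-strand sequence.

Forward primer CGAAGGATCC is found on the top strand at positions 77–86.
Taking the reverse complement of ACGTCTTC gives GAAGACGT, found at positions 132–139 on the template; the primer anneals here to the top strand with its 3' end pointing upstream.
The product is the template from position 77 through 139 (63 bp).

5'-CGAAGGATCCCCTGAACCACGCGGTGCGGAGATAAGGACAGCTTGAGTCGCAAGCGAAGACGT-3'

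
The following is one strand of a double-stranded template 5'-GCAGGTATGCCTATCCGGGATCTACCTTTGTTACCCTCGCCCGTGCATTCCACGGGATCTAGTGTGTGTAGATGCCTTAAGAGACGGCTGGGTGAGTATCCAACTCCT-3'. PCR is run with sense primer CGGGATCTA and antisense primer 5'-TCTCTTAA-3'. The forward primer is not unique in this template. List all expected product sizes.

69 bp, 32 bp

The forward primer CGGGATCTA matches the top strand at positions 16–24, 53–61.
The reverse primer's reverse complement is TTAAGAGA, matching at positions 77–84.
Each forward site pairs with the reverse site to give a product ending at position 84: sizes 69, 32 bp.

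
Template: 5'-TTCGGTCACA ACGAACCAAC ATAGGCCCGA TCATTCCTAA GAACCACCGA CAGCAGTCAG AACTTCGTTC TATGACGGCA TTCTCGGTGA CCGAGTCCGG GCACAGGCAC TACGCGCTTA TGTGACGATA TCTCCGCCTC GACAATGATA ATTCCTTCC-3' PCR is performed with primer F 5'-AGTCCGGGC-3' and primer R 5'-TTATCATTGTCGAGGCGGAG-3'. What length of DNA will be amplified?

Scanning the template, AGTCCGGGC occurs at positions 94–102; this primer anneals to the bottom strand there with its 3' end pointing downstream.
Taking the reverse complement of TTATCATTGTCGAGGCGGAG gives CTCCGCCTCGACAATGATAA, found at positions 132–151 on the template; the primer anneals here to the top strand with its 3' end pointing upstream.
Product length = (reverse-primer end) − (forward-primer start) + 1 = 151 − 94 + 1 = 58 bp.

58 bp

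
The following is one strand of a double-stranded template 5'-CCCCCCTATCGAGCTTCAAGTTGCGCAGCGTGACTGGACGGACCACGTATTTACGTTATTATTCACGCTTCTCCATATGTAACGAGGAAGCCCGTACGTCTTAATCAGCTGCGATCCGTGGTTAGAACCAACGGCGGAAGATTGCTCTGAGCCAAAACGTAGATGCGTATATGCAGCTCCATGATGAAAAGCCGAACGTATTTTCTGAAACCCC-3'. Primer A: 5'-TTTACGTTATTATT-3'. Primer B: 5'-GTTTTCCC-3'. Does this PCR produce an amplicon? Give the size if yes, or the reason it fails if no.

Primer B (GTTTTCCC) does not match the top strand, and its reverse complement GGGAAAAC does not match either.
With no annealing site for primer B, no amplification occurs.

No product — primer B has no binding site in the template.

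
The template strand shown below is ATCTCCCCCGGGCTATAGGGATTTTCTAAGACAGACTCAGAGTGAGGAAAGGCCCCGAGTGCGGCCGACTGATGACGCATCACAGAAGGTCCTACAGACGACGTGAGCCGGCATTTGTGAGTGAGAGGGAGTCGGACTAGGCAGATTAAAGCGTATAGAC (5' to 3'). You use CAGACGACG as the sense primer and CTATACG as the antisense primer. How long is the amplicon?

Forward primer CAGACGACG is found on the top strand at positions 95–103.
Taking the reverse complement of CTATACG gives CGTATAG, found at positions 152–158 on the template; the primer anneals here to the top strand with its 3' end pointing upstream.
Amplicon spans positions 95–158: 64 bp.

64 bp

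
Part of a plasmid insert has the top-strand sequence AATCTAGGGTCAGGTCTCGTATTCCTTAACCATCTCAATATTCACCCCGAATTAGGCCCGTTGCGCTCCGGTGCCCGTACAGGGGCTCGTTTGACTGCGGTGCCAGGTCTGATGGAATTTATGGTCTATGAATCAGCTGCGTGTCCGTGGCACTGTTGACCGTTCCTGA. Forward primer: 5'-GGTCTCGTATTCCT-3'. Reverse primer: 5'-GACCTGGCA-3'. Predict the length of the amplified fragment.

Forward primer GGTCTCGTATTCCT is found on the top strand at positions 13–26.
Reverse complement of the reverse primer: TGCCAGGTC. This occurs on the top strand at positions 101–109.
Amplicon spans positions 13–109: 97 bp.

97 bp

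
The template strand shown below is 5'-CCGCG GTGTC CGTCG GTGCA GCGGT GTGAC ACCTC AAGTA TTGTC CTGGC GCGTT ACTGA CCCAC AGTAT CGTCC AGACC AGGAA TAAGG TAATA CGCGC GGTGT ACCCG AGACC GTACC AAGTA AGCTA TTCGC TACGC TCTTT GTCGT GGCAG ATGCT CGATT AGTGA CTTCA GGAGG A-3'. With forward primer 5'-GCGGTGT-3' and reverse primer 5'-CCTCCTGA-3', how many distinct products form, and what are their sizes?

The forward primer GCGGTGT matches the top strand at positions 3–9, 21–27, 99–105.
The reverse primer's reverse complement is TCAGGAGG, matching at positions 173–180.
Each forward site pairs with the reverse site to give a product ending at position 180: sizes 178, 160, 82 bp.

Three products: 178 bp, 160 bp, 82 bp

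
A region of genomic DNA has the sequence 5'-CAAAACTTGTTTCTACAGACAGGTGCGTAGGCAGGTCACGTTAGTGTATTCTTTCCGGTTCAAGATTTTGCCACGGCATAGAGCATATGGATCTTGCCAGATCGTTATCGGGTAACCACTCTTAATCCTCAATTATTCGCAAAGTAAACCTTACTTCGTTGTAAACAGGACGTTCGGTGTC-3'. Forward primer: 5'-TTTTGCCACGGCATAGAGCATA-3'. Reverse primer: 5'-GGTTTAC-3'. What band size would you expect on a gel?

85 bp

Forward primer TTTTGCCACGGCATAGAGCATA is found on the top strand at positions 66–87.
Taking the reverse complement of GGTTTAC gives GTAAACC, found at positions 144–150 on the template; the primer anneals here to the top strand with its 3' end pointing upstream.
Amplicon spans positions 66–150: 85 bp.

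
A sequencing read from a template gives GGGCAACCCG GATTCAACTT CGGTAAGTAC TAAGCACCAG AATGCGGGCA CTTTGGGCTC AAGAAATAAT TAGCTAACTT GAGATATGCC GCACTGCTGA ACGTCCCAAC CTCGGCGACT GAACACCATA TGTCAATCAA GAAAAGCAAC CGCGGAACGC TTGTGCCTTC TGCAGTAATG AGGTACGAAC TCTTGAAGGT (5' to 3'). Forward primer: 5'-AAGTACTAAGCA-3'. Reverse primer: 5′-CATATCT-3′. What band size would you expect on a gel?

The forward primer matches the template at positions 25–36.
Reverse complement of the reverse primer: AGATATG. This occurs on the top strand at positions 82–88.
The product runs from position 25 to position 88, so its length is 88 − 25 + 1 = 64 bp.

64 bp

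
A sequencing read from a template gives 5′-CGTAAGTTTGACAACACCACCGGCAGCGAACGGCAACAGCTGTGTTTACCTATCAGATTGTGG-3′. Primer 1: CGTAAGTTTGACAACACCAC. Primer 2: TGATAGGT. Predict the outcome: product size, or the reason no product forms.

Primer 1 (CGTAAGTTTGACAACACCAC) matches the top strand at positions 1–20; it acts as a forward primer.
Primer 2's reverse complement is ACCTATCA, matching the top strand at positions 48–55; it acts as a reverse primer.
The 3' ends face each other across positions 1–55, giving a 55 bp product.

Yes — a 55 bp product.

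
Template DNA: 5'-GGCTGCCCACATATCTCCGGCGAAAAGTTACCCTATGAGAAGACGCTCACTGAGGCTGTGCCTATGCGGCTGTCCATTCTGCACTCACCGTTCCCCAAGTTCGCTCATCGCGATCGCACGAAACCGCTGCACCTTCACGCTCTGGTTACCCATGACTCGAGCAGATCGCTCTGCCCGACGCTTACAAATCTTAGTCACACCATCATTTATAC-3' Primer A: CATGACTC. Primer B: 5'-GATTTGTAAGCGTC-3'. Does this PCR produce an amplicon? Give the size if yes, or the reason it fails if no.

Yes — a 40 bp product.

Primer A (CATGACTC) matches the top strand at positions 151–158; it acts as a forward primer.
Primer B's reverse complement is GACGCTTACAAATC, matching the top strand at positions 177–190; it acts as a reverse primer.
The 3' ends face each other across positions 151–190, giving a 40 bp product.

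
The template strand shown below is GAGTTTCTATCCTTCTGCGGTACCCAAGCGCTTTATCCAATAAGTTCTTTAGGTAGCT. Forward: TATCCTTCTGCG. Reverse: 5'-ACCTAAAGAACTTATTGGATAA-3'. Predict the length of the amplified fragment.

The forward primer matches the template at positions 8–19.
Reverse complement of the reverse primer: TTATCCAATAAGTTCTTTAGGT. This occurs on the top strand at positions 33–54.
The product runs from position 8 to position 54, so its length is 54 − 8 + 1 = 47 bp.

47 bp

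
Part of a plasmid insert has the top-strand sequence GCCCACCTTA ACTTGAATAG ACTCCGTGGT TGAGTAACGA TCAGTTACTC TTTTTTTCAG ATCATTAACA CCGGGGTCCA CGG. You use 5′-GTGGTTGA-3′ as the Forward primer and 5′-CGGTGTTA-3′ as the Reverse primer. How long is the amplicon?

48 bp

Scanning the template, GTGGTTGA occurs at positions 26–33; this primer anneals to the bottom strand there with its 3' end pointing downstream.
Reverse complement of the reverse primer: TAACACCG. This occurs on the top strand at positions 66–73.
Product length = (reverse-primer end) − (forward-primer start) + 1 = 73 − 26 + 1 = 48 bp.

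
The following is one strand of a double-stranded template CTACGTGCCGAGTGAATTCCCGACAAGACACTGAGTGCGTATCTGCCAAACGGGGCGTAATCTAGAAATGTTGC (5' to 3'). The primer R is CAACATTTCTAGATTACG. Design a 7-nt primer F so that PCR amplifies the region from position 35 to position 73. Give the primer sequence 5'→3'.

5'-GTGCGTA-3'

The reverse primer's reverse complement CGTAATCTAGAAATGTTG matches the template at positions 56–73; the product starts at position 35.
The forward primer is identical to the top strand over positions 35–41: GTGCGTA.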